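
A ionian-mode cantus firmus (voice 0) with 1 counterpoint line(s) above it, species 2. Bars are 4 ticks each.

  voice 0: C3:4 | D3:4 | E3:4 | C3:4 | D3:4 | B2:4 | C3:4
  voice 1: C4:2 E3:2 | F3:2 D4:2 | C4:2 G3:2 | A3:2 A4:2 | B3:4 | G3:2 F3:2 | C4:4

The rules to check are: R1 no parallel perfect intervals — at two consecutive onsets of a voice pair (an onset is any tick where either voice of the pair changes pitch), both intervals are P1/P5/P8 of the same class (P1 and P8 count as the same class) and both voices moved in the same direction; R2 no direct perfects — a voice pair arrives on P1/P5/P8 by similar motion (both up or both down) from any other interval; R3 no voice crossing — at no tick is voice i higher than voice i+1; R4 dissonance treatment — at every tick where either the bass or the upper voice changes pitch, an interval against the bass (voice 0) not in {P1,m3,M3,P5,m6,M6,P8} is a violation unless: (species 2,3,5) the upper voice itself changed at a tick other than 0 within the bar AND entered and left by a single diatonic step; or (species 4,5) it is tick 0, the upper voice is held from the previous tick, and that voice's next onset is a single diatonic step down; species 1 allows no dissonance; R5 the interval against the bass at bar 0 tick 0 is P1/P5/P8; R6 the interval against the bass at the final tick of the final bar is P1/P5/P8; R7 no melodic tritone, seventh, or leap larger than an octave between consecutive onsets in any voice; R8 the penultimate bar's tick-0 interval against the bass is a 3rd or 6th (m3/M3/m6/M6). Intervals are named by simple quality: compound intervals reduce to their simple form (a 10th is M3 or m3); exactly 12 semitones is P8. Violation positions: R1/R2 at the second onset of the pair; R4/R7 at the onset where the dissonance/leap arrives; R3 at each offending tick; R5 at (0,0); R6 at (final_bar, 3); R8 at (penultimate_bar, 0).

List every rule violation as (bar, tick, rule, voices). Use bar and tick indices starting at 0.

(4, 0, R7, (1,))
(5, 2, R4, (0, 1))
(6, 0, R2, (0, 1))

bar 0: v0=C3 v1=C4 downbeat P8
bar 1: v0=D3 v1=F3 downbeat m3
bar 2: v0=E3 v1=C4 downbeat m6
bar 3: v0=C3 v1=A3 downbeat M6
bar 4: v0=D3 v1=B3 downbeat M6
bar 5: v0=B2 v1=G3 downbeat m6
bar 6: v0=C3 v1=C4 downbeat P8
  -> R7 @ bar 4 tick 0 v(1,): A4->B3 leap 10st
  -> R4 @ bar 5 tick 2 v(0, 1): B2/F3 TT untreated
  -> R2 @ bar 6 tick 0 v(0, 1): B2/F3 TT -> C3/C4 P8 similar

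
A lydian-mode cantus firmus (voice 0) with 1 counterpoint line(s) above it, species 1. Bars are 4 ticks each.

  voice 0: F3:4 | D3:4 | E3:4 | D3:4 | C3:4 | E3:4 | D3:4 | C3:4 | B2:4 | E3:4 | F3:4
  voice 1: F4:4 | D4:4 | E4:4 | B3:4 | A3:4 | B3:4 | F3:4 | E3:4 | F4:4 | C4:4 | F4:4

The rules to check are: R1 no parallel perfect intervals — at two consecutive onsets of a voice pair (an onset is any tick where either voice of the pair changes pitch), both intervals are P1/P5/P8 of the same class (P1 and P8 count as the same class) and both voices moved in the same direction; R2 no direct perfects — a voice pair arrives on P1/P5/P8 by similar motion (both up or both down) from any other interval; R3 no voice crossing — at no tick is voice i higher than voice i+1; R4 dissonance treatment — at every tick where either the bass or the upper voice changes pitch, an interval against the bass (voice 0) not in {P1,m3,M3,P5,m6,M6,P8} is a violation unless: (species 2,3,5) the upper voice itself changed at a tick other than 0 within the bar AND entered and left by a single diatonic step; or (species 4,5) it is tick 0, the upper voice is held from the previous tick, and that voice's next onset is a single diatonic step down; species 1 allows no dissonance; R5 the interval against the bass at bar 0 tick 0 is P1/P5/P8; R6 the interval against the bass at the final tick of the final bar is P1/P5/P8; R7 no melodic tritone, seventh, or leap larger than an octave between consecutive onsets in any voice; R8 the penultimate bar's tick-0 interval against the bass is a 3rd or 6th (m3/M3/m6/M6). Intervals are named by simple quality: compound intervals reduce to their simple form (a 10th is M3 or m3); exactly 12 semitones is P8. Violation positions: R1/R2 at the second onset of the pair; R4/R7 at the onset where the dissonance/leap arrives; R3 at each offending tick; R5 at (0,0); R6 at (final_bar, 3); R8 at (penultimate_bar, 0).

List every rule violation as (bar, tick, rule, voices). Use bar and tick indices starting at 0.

bar 0: v0=F3 v1=F4 downbeat P8
bar 1: v0=D3 v1=D4 downbeat P8
bar 2: v0=E3 v1=E4 downbeat P8
bar 3: v0=D3 v1=B3 downbeat M6
bar 4: v0=C3 v1=A3 downbeat M6
bar 5: v0=E3 v1=B3 downbeat P5
bar 6: v0=D3 v1=F3 downbeat m3
bar 7: v0=C3 v1=E3 downbeat M3
bar 8: v0=B2 v1=F4 downbeat TT
bar 9: v0=E3 v1=C4 downbeat m6
bar 10: v0=F3 v1=F4 downbeat P8
  -> R1 @ bar 1 tick 0 v(0, 1): F3/F4 P8 -> D3/D4 P8 similar
  -> R1 @ bar 2 tick 0 v(0, 1): D3/D4 P8 -> E3/E4 P8 similar
  -> R2 @ bar 5 tick 0 v(0, 1): C3/A3 M6 -> E3/B3 P5 similar
  -> R7 @ bar 6 tick 0 v(1,): B3->F3 leap 6st
  -> R4 @ bar 8 tick 0 v(0, 1): B2/F4 TT untreated
  -> R7 @ bar 8 tick 0 v(1,): E3->F4 leap 13st
  -> R2 @ bar 10 tick 0 v(0, 1): E3/C4 m6 -> F3/F4 P8 similar

(1, 0, R1, (0, 1))
(2, 0, R1, (0, 1))
(5, 0, R2, (0, 1))
(6, 0, R7, (1,))
(8, 0, R4, (0, 1))
(8, 0, R7, (1,))
(10, 0, R2, (0, 1))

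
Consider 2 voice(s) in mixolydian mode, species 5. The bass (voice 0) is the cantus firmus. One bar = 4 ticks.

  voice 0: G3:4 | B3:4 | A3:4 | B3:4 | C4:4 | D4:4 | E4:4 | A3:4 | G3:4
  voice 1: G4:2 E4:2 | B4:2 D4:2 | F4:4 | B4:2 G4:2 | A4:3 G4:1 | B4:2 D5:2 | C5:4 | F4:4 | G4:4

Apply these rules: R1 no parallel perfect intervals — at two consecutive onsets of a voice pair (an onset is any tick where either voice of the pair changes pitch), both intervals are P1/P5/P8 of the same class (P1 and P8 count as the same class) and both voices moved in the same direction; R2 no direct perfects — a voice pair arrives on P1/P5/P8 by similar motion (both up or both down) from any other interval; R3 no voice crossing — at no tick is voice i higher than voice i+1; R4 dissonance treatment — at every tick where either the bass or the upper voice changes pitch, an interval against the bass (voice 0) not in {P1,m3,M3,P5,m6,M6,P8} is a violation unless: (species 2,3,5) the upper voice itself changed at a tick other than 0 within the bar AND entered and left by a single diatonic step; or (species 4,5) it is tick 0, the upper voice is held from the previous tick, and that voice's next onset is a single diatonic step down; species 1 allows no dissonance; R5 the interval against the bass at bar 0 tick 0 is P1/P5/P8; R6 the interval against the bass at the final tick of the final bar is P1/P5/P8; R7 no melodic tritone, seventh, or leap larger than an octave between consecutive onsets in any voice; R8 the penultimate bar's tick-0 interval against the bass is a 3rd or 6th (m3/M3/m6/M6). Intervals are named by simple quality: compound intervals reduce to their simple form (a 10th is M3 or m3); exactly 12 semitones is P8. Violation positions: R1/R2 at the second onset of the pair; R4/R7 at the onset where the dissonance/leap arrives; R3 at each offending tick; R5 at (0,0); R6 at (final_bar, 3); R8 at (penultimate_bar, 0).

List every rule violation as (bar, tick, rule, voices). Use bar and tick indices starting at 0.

(1, 0, R2, (0, 1))
(3, 0, R2, (0, 1))
(3, 0, R7, (1,))

bar 0: v0=G3 v1=G4 downbeat P8
bar 1: v0=B3 v1=B4 downbeat P8
bar 2: v0=A3 v1=F4 downbeat m6
bar 3: v0=B3 v1=B4 downbeat P8
bar 4: v0=C4 v1=A4 downbeat M6
bar 5: v0=D4 v1=B4 downbeat M6
bar 6: v0=E4 v1=C5 downbeat m6
bar 7: v0=A3 v1=F4 downbeat m6
bar 8: v0=G3 v1=G4 downbeat P8
  -> R2 @ bar 1 tick 0 v(0, 1): G3/E4 M6 -> B3/B4 P8 similar
  -> R2 @ bar 3 tick 0 v(0, 1): A3/F4 m6 -> B3/B4 P8 similar
  -> R7 @ bar 3 tick 0 v(1,): F4->B4 leap 6st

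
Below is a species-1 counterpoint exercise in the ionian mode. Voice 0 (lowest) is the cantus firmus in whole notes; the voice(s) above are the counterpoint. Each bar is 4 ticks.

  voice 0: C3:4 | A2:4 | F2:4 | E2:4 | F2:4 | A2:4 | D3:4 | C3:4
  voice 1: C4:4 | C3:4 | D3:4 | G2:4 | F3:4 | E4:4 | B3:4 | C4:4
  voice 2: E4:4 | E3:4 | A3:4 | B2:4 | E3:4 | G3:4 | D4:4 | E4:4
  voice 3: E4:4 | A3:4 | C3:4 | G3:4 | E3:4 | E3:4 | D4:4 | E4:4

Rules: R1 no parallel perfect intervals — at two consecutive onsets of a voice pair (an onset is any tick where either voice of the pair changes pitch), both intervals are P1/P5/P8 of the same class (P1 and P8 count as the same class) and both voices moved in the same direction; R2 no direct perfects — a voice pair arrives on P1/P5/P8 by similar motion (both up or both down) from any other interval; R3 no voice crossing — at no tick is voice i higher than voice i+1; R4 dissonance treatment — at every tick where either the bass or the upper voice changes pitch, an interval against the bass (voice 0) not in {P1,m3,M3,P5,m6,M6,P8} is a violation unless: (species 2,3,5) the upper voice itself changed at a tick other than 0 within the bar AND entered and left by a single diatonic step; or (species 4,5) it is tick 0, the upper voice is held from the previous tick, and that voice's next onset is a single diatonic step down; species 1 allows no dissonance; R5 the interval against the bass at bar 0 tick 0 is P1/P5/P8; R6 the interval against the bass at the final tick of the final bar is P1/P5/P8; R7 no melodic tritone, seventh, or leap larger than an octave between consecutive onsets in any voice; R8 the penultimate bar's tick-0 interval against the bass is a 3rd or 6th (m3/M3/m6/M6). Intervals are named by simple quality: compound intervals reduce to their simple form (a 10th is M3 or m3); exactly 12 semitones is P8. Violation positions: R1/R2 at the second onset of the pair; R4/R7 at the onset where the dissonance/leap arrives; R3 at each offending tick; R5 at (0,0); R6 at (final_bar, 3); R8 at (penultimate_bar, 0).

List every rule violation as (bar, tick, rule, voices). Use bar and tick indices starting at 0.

bar 0: v0=C3 v1=C4 v2=E4 v3=E4 downbeat M3
bar 1: v0=A2 v1=C3 v2=E3 v3=A3 downbeat P8
bar 2: v0=F2 v1=D3 v2=A3 v3=C3 downbeat P5
bar 3: v0=E2 v1=G2 v2=B2 v3=G3 downbeat m3
bar 4: v0=F2 v1=F3 v2=E3 v3=E3 downbeat M7
bar 5: v0=A2 v1=E4 v2=G3 v3=E3 downbeat P5
bar 6: v0=D3 v1=B3 v2=D4 v3=D4 downbeat P8
bar 7: v0=C3 v1=C4 v2=E4 v3=E4 downbeat M3
  -> R5 @ bar 0 tick 0 v(0, 2): opens on M3
  -> R5 @ bar 0 tick 0 v(0, 3): opens on M3
  -> R2 @ bar 1 tick 0 v(0, 2): C3/E4 M3 -> A2/E3 P5 similar
  -> R2 @ bar 1 tick 0 v(0, 3): C3/E4 M3 -> A2/A3 P8 similar
  -> R2 @ bar 2 tick 0 v(0, 3): A2/A3 P8 -> F2/C3 P5 similar
  -> R2 @ bar 2 tick 0 v(1, 2): C3/E3 M3 -> D3/A3 P5 similar
  -> R3 @ bar 2 tick 0 v(2, 3): A3 above C3
  -> R3 @ bar 2 tick 1 v(2, 3): A3 above C3
  -> R3 @ bar 2 tick 2 v(2, 3): A3 above C3
  -> R3 @ bar 2 tick 3 v(2, 3): A3 above C3
  -> R2 @ bar 3 tick 0 v(0, 2): F2/A3 M3 -> E2/B2 P5 similar
  -> R7 @ bar 3 tick 0 v(2,): A3->B2 leap 10st
  -> R2 @ bar 4 tick 0 v(0, 1): E2/G2 m3 -> F2/F3 P8 similar
  -> R3 @ bar 4 tick 0 v(1, 2): F3 above E3
  -> R4 @ bar 4 tick 0 v(0, 2): F2/E3 M7 untreated
  -> R4 @ bar 4 tick 0 v(0, 3): F2/E3 M7 untreated
  -> R7 @ bar 4 tick 0 v(1,): G2->F3 leap 10st
  -> R3 @ bar 4 tick 1 v(1, 2): F3 above E3
  -> R3 @ bar 4 tick 2 v(1, 2): F3 above E3
  -> R3 @ bar 4 tick 3 v(1, 2): F3 above E3
  -> R2 @ bar 5 tick 0 v(0, 1): F2/F3 P8 -> A2/E4 P5 similar
  -> R3 @ bar 5 tick 0 v(1, 2): E4 above G3
  -> R3 @ bar 5 tick 0 v(2, 3): G3 above E3
  -> R4 @ bar 5 tick 0 v(0, 2): A2/G3 m7 untreated
  -> R7 @ bar 5 tick 0 v(1,): F3->E4 leap 11st
  -> R3 @ bar 5 tick 1 v(1, 2): E4 above G3
  -> R3 @ bar 5 tick 1 v(2, 3): G3 above E3
  -> R3 @ bar 5 tick 2 v(1, 2): E4 above G3
  -> R3 @ bar 5 tick 2 v(2, 3): G3 above E3
  -> R3 @ bar 5 tick 3 v(1, 2): E4 above G3
  -> R3 @ bar 5 tick 3 v(2, 3): G3 above E3
  -> R2 @ bar 6 tick 0 v(0, 2): A2/G3 m7 -> D3/D4 P8 similar
  -> R2 @ bar 6 tick 0 v(0, 3): A2/E3 P5 -> D3/D4 P8 similar
  -> R2 @ bar 6 tick 0 v(2, 3): G3/E3 m3 -> D4/D4 P1 similar
  -> R7 @ bar 6 tick 0 v(3,): E3->D4 leap 10st
  -> R8 @ bar 6 tick 0 v(0, 2): penult P8 not 3rd/6th
  -> R8 @ bar 6 tick 0 v(0, 3): penult P8 not 3rd/6th
  -> R1 @ bar 7 tick 0 v(2, 3): D4/D4 P1 -> E4/E4 P1 similar
  -> R6 @ bar 7 tick 3 v(0, 2): closes on M3
  -> R6 @ bar 7 tick 3 v(0, 3): closes on M3

(0, 0, R5, (0, 2))
(0, 0, R5, (0, 3))
(1, 0, R2, (0, 2))
(1, 0, R2, (0, 3))
(2, 0, R2, (0, 3))
(2, 0, R2, (1, 2))
(2, 0, R3, (2, 3))
(2, 1, R3, (2, 3))
(2, 2, R3, (2, 3))
(2, 3, R3, (2, 3))
(3, 0, R2, (0, 2))
(3, 0, R7, (2,))
(4, 0, R2, (0, 1))
(4, 0, R3, (1, 2))
(4, 0, R4, (0, 2))
(4, 0, R4, (0, 3))
(4, 0, R7, (1,))
(4, 1, R3, (1, 2))
(4, 2, R3, (1, 2))
(4, 3, R3, (1, 2))
(5, 0, R2, (0, 1))
(5, 0, R3, (1, 2))
(5, 0, R3, (2, 3))
(5, 0, R4, (0, 2))
(5, 0, R7, (1,))
(5, 1, R3, (1, 2))
(5, 1, R3, (2, 3))
(5, 2, R3, (1, 2))
(5, 2, R3, (2, 3))
(5, 3, R3, (1, 2))
(5, 3, R3, (2, 3))
(6, 0, R2, (0, 2))
(6, 0, R2, (0, 3))
(6, 0, R2, (2, 3))
(6, 0, R7, (3,))
(6, 0, R8, (0, 2))
(6, 0, R8, (0, 3))
(7, 0, R1, (2, 3))
(7, 3, R6, (0, 2))
(7, 3, R6, (0, 3))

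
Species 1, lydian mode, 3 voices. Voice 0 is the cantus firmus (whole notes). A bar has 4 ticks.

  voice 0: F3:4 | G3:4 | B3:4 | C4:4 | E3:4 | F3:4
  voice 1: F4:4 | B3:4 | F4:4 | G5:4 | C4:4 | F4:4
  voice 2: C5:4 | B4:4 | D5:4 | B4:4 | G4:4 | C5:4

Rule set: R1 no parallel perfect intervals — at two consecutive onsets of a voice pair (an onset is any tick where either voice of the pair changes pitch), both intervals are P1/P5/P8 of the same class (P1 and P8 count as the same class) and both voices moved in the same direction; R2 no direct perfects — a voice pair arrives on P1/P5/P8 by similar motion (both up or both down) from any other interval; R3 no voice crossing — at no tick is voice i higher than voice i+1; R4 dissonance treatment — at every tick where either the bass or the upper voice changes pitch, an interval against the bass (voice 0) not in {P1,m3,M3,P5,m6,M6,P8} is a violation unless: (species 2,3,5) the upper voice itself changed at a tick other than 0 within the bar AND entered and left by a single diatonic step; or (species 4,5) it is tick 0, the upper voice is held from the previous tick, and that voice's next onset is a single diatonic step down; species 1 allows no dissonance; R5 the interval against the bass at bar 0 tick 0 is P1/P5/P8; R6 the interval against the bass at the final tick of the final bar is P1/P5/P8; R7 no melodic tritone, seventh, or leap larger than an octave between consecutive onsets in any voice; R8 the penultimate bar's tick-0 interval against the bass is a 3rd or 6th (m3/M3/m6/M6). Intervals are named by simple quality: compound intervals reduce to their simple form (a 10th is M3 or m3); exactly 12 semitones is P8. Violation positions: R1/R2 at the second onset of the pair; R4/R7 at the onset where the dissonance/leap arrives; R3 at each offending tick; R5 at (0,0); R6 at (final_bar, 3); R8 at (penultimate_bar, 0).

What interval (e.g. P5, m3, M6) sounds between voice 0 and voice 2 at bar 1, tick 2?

voice 0=G3 voice 2=B4 -> M3

M3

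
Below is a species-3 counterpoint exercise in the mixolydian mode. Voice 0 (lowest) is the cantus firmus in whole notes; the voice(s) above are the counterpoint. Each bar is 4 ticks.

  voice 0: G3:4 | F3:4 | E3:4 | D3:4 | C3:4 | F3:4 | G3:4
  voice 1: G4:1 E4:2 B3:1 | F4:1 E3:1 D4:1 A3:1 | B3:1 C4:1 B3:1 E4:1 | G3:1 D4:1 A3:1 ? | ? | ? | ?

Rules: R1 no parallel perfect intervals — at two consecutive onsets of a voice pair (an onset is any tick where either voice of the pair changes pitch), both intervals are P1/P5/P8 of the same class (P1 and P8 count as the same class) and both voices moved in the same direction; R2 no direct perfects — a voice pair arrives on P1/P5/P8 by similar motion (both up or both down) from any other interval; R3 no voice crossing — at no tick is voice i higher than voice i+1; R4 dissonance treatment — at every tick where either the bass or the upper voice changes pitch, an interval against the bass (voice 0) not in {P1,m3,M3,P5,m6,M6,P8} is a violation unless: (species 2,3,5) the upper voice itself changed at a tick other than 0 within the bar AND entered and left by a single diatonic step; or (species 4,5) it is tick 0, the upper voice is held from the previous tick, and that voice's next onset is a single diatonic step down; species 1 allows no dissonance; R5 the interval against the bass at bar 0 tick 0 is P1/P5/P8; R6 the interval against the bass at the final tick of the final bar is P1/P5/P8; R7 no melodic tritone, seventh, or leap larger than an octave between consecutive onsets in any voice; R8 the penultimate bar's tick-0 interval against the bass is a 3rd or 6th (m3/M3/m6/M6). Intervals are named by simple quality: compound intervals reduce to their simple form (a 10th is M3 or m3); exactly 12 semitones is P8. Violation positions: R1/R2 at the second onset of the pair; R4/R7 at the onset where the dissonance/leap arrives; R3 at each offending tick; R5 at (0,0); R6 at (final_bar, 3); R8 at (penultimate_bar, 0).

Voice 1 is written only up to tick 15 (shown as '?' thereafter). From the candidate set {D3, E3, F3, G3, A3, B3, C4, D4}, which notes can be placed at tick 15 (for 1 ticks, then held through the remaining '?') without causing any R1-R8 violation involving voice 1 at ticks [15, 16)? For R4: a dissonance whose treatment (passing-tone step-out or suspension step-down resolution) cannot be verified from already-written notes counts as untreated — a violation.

D3: legal
E3: violates R4
F3: legal
G3: violates R4
A3: legal
B3: legal
C4: violates R4
D4: legal

{A3, B3, D3, D4, F3}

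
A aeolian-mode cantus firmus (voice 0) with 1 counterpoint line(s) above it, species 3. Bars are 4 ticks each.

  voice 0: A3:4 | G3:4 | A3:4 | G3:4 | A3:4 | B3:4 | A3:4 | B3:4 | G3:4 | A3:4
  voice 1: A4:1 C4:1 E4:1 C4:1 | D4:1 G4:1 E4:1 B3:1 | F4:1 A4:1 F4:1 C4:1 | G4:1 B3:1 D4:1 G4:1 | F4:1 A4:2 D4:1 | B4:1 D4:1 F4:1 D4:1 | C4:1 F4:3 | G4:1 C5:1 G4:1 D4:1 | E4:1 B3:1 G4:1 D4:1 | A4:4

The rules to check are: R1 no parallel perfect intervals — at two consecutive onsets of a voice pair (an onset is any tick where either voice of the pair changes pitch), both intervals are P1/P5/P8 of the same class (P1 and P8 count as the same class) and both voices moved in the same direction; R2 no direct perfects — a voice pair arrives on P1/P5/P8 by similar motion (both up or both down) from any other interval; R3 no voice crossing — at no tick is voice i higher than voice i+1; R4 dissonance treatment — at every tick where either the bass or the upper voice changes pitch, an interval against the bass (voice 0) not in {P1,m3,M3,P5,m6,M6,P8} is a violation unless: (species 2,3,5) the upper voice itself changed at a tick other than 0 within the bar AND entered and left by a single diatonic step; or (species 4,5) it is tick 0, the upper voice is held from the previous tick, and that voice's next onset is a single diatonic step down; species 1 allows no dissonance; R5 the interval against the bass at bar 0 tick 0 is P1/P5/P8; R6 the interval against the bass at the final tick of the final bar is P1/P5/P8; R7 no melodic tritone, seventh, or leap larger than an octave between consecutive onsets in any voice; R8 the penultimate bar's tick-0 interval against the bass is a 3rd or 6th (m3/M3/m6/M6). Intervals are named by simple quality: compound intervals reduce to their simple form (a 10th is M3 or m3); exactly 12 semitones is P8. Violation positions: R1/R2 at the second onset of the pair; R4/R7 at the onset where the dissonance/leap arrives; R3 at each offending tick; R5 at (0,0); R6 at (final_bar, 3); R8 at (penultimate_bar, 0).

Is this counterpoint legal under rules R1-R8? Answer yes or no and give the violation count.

bar 0: v0=A3 v1=A4 (P8)
bar 1: v0=G3 v1=D4 (P5)
bar 2: v0=A3 v1=F4 (m6)
bar 3: v0=G3 v1=G4 (P8)
bar 4: v0=A3 v1=F4 (m6)
bar 5: v0=B3 v1=B4 (P8)
bar 6: v0=A3 v1=C4 (m3)
bar 7: v0=B3 v1=G4 (m6)
bar 8: v0=G3 v1=E4 (M6)
bar 9: v0=A3 v1=A4 (P8)
  R7 @ bar2.0: B3->F4 leap 6st
  R4 @ bar4.3: A3/D4 P4 untreated
  R2 @ bar5.0: A3/D4 P4 -> B3/B4 P8 similar
  R4 @ bar5.2: B3/F4 TT untreated
  R4 @ bar7.1: B3/C5 m2 untreated
  R2 @ bar9.0: G3/D4 P5 -> A3/A4 P8 similar

No (6 violations)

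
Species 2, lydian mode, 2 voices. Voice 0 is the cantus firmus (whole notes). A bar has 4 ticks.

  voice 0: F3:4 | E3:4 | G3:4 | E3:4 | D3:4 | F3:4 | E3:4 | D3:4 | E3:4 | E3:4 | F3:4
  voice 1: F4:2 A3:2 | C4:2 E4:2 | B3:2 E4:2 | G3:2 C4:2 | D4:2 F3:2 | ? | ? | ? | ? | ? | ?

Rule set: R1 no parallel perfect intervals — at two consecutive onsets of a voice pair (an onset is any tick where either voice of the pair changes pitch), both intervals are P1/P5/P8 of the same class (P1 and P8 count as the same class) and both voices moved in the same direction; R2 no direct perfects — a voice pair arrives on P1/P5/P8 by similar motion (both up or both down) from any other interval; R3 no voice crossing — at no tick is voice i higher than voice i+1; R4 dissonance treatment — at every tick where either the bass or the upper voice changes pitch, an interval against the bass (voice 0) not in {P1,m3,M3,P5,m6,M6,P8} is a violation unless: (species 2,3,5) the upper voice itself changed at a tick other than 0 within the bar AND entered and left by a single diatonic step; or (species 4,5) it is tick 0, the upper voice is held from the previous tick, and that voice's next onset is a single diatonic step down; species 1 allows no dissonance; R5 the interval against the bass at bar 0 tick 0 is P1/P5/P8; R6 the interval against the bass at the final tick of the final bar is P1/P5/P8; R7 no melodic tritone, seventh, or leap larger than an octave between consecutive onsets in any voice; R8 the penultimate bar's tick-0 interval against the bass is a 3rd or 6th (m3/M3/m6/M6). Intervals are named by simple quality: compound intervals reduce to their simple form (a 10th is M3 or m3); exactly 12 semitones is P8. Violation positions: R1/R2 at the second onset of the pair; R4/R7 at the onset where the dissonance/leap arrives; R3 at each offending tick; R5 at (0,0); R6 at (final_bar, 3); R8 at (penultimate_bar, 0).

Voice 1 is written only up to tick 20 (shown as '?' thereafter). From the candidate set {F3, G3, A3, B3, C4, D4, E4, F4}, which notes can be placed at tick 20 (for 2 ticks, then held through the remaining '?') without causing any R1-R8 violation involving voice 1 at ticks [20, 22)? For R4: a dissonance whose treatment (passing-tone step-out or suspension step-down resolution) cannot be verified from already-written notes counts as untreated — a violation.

{A3, D4, F3}

F3: legal
G3: violates R4
A3: legal
B3: violates R4,R7
C4: violates R2
D4: legal
E4: violates R4,R7
F4: violates R2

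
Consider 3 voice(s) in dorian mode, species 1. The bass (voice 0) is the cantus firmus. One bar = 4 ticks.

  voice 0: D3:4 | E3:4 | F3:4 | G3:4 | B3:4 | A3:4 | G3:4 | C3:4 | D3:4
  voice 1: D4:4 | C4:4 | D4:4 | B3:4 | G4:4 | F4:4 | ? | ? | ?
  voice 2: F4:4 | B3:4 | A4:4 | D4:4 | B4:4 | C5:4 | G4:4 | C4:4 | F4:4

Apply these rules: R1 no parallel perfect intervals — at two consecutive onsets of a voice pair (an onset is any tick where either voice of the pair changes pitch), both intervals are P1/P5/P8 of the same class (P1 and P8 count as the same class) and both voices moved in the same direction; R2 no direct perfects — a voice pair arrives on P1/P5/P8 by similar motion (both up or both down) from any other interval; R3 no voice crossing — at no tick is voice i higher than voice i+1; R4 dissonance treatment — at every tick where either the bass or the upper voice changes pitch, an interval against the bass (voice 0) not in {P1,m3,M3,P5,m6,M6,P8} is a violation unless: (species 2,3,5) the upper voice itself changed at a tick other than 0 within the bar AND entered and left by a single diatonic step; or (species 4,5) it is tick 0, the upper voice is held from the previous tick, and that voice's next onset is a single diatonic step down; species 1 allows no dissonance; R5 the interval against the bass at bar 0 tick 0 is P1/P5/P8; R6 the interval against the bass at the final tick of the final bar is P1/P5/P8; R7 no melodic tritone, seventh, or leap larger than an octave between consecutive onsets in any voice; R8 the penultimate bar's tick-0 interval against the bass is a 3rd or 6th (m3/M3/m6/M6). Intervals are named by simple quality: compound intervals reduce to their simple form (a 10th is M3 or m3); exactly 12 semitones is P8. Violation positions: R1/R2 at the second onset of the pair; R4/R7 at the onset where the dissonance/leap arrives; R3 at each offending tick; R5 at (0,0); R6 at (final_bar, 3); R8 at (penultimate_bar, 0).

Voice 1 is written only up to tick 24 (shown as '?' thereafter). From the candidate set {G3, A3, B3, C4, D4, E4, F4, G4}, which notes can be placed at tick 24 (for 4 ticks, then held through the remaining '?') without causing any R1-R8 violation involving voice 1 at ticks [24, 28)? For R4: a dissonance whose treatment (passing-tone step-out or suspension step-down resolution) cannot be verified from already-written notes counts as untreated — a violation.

G3: violates R2,R7
A3: violates R4
B3: violates R7
C4: violates R1,R4
D4: violates R2
E4: legal
F4: violates R4
G4: legal

{E4, G4}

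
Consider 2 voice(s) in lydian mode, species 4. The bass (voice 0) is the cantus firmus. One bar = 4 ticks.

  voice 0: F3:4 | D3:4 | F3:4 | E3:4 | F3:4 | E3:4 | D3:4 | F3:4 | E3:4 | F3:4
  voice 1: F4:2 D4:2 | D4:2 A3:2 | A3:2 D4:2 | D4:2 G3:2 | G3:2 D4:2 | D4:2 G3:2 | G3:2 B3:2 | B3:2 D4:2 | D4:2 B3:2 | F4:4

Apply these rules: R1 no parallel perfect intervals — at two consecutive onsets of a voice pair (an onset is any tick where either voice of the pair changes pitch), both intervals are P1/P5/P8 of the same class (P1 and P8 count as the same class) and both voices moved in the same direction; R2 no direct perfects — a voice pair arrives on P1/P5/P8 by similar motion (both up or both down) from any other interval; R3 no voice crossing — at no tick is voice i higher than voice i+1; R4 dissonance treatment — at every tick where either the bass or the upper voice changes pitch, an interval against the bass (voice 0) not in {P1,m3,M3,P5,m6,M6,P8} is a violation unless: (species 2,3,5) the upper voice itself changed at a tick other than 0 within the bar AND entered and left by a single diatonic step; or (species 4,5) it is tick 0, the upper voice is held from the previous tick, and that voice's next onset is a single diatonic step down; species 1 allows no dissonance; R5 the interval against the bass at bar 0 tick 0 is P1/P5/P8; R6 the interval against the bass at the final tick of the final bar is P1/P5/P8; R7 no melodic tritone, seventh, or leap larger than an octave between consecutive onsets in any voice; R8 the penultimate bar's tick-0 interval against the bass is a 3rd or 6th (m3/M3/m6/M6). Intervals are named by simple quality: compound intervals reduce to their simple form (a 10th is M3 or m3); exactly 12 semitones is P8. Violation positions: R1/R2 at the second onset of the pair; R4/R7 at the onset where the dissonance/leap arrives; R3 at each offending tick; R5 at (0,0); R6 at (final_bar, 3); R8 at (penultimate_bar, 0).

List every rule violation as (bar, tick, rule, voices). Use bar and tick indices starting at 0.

bar 0: v0=F3 v1=F4 downbeat P8
bar 1: v0=D3 v1=D4 downbeat P8
bar 2: v0=F3 v1=A3 downbeat M3
bar 3: v0=E3 v1=D4 downbeat m7
bar 4: v0=F3 v1=G3 downbeat M2
bar 5: v0=E3 v1=D4 downbeat m7
bar 6: v0=D3 v1=G3 downbeat P4
bar 7: v0=F3 v1=B3 downbeat TT
bar 8: v0=E3 v1=D4 downbeat m7
bar 9: v0=F3 v1=F4 downbeat P8
  -> R4 @ bar 3 tick 0 v(0, 1): E3/D4 m7 untreated
  -> R4 @ bar 4 tick 0 v(0, 1): F3/G3 M2 untreated
  -> R4 @ bar 5 tick 0 v(0, 1): E3/D4 m7 untreated
  -> R4 @ bar 6 tick 0 v(0, 1): D3/G3 P4 untreated
  -> R4 @ bar 7 tick 0 v(0, 1): F3/B3 TT untreated
  -> R4 @ bar 8 tick 0 v(0, 1): E3/D4 m7 untreated
  -> R8 @ bar 8 tick 0 v(0, 1): penult m7 not 3rd/6th
  -> R2 @ bar 9 tick 0 v(0, 1): E3/B3 P5 -> F3/F4 P8 similar
  -> R7 @ bar 9 tick 0 v(1,): B3->F4 leap 6st

(3, 0, R4, (0, 1))
(4, 0, R4, (0, 1))
(5, 0, R4, (0, 1))
(6, 0, R4, (0, 1))
(7, 0, R4, (0, 1))
(8, 0, R4, (0, 1))
(8, 0, R8, (0, 1))
(9, 0, R2, (0, 1))
(9, 0, R7, (1,))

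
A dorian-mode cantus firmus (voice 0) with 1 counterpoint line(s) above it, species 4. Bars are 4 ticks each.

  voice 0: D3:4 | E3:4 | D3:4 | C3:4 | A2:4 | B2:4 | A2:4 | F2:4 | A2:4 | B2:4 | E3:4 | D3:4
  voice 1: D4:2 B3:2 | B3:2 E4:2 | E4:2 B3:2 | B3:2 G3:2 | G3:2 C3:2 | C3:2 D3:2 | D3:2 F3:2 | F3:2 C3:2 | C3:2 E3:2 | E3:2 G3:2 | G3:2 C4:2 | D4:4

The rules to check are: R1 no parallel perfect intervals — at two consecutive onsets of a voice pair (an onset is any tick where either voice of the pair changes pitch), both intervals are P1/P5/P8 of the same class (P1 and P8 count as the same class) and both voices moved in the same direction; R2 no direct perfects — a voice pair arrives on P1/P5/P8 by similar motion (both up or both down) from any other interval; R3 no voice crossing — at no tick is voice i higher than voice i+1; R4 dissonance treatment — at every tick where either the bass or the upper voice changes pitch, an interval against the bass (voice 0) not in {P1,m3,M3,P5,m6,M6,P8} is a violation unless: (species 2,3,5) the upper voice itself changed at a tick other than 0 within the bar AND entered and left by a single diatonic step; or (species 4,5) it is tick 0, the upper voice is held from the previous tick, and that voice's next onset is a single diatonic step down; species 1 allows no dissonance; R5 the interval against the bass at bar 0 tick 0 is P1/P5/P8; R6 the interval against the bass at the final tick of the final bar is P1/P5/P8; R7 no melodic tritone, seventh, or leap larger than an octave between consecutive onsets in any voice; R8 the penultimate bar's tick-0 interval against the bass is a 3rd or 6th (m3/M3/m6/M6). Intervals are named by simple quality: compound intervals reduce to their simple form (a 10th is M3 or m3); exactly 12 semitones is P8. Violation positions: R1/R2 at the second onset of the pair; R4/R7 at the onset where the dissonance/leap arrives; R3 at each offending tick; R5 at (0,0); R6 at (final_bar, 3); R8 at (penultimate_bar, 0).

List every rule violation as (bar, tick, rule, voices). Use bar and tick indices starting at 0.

bar 0: v0=D3 v1=D4 downbeat P8
bar 1: v0=E3 v1=B3 downbeat P5
bar 2: v0=D3 v1=E4 downbeat M2
bar 3: v0=C3 v1=B3 downbeat M7
bar 4: v0=A2 v1=G3 downbeat m7
bar 5: v0=B2 v1=C3 downbeat m2
bar 6: v0=A2 v1=D3 downbeat P4
bar 7: v0=F2 v1=F3 downbeat P8
bar 8: v0=A2 v1=C3 downbeat m3
bar 9: v0=B2 v1=E3 downbeat P4
bar 10: v0=E3 v1=G3 downbeat m3
bar 11: v0=D3 v1=D4 downbeat P8
  -> R4 @ bar 2 tick 0 v(0, 1): D3/E4 M2 untreated
  -> R4 @ bar 3 tick 0 v(0, 1): C3/B3 M7 untreated
  -> R4 @ bar 4 tick 0 v(0, 1): A2/G3 m7 untreated
  -> R4 @ bar 5 tick 0 v(0, 1): B2/C3 m2 untreated
  -> R4 @ bar 6 tick 0 v(0, 1): A2/D3 P4 untreated
  -> R4 @ bar 9 tick 0 v(0, 1): B2/E3 P4 untreated

(2, 0, R4, (0, 1))
(3, 0, R4, (0, 1))
(4, 0, R4, (0, 1))
(5, 0, R4, (0, 1))
(6, 0, R4, (0, 1))
(9, 0, R4, (0, 1))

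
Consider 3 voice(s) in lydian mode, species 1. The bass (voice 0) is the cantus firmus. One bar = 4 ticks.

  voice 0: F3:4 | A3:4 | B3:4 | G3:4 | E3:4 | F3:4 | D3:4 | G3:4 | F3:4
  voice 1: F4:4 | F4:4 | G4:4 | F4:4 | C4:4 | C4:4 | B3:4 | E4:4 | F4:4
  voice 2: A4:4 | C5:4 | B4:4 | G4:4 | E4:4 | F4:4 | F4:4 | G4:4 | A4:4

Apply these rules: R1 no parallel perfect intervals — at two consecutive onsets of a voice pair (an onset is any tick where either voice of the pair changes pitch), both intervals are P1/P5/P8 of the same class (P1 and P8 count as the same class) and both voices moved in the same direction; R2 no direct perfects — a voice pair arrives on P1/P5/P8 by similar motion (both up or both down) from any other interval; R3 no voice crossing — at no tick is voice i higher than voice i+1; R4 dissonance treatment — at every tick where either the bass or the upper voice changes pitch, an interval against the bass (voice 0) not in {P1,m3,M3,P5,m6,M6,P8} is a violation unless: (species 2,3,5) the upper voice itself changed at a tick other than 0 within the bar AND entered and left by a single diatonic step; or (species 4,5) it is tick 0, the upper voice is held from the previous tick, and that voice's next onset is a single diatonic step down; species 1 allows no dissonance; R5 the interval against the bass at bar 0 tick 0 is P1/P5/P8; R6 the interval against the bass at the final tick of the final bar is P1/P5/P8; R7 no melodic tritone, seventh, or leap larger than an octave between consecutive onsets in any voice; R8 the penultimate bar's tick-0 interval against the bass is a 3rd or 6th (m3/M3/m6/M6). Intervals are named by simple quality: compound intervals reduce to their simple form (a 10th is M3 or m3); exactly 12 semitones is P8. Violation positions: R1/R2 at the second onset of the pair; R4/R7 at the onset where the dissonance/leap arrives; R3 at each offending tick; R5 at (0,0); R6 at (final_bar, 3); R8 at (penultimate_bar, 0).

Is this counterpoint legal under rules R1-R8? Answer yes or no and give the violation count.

bar 0: v0=F3 v1=F4 v2=A4 (M3)
bar 1: v0=A3 v1=F4 v2=C5 (m3)
bar 2: v0=B3 v1=G4 v2=B4 (P8)
bar 3: v0=G3 v1=F4 v2=G4 (P8)
bar 4: v0=E3 v1=C4 v2=E4 (P8)
bar 5: v0=F3 v1=C4 v2=F4 (P8)
bar 6: v0=D3 v1=B3 v2=F4 (m3)
bar 7: v0=G3 v1=E4 v2=G4 (P8)
bar 8: v0=F3 v1=F4 v2=A4 (M3)
  R5 @ bar0.0: opens on M3
  R1 @ bar3.0: B3/B4 P8 -> G3/G4 P8 similar
  R4 @ bar3.0: G3/F4 m7 untreated
  R1 @ bar4.0: G3/G4 P8 -> E3/E4 P8 similar
  R1 @ bar5.0: E3/E4 P8 -> F3/F4 P8 similar
  R2 @ bar7.0: D3/F4 m3 -> G3/G4 P8 similar
  R8 @ bar7.0: penult P8 not 3rd/6th
  R6 @ bar8.3: closes on M3

No (8 violations)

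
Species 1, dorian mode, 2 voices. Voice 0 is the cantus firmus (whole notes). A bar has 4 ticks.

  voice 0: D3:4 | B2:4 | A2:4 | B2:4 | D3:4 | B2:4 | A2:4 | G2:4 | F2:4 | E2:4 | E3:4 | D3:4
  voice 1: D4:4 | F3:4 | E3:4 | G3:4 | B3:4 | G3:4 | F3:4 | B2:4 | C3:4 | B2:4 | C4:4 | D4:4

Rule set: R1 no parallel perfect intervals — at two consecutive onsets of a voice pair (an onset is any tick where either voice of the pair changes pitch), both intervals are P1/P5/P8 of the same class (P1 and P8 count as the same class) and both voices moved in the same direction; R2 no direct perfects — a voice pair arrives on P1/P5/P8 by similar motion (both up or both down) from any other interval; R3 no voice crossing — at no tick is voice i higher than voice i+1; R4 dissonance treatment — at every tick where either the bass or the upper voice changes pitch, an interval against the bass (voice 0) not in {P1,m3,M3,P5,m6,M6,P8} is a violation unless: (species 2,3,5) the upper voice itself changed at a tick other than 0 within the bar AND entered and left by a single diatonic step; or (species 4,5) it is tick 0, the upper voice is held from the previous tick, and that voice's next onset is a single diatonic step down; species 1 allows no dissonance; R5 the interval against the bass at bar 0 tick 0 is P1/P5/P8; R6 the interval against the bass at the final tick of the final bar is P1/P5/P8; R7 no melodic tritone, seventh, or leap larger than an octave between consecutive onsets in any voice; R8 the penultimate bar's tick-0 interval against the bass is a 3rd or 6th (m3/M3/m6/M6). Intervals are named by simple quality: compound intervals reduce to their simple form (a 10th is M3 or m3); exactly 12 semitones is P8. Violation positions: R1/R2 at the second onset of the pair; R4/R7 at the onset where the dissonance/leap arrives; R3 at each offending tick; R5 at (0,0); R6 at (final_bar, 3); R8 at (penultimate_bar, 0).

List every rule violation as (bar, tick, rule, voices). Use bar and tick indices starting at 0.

bar 0: v0=D3 v1=D4 downbeat P8
bar 1: v0=B2 v1=F3 downbeat TT
bar 2: v0=A2 v1=E3 downbeat P5
bar 3: v0=B2 v1=G3 downbeat m6
bar 4: v0=D3 v1=B3 downbeat M6
bar 5: v0=B2 v1=G3 downbeat m6
bar 6: v0=A2 v1=F3 downbeat m6
bar 7: v0=G2 v1=B2 downbeat M3
bar 8: v0=F2 v1=C3 downbeat P5
bar 9: v0=E2 v1=B2 downbeat P5
bar 10: v0=E3 v1=C4 downbeat m6
bar 11: v0=D3 v1=D4 downbeat P8
  -> R4 @ bar 1 tick 0 v(0, 1): B2/F3 TT untreated
  -> R2 @ bar 2 tick 0 v(0, 1): B2/F3 TT -> A2/E3 P5 similar
  -> R7 @ bar 7 tick 0 v(1,): F3->B2 leap 6st
  -> R1 @ bar 9 tick 0 v(0, 1): F2/C3 P5 -> E2/B2 P5 similar
  -> R7 @ bar 10 tick 0 v(1,): B2->C4 leap 13st

(1, 0, R4, (0, 1))
(2, 0, R2, (0, 1))
(7, 0, R7, (1,))
(9, 0, R1, (0, 1))
(10, 0, R7, (1,))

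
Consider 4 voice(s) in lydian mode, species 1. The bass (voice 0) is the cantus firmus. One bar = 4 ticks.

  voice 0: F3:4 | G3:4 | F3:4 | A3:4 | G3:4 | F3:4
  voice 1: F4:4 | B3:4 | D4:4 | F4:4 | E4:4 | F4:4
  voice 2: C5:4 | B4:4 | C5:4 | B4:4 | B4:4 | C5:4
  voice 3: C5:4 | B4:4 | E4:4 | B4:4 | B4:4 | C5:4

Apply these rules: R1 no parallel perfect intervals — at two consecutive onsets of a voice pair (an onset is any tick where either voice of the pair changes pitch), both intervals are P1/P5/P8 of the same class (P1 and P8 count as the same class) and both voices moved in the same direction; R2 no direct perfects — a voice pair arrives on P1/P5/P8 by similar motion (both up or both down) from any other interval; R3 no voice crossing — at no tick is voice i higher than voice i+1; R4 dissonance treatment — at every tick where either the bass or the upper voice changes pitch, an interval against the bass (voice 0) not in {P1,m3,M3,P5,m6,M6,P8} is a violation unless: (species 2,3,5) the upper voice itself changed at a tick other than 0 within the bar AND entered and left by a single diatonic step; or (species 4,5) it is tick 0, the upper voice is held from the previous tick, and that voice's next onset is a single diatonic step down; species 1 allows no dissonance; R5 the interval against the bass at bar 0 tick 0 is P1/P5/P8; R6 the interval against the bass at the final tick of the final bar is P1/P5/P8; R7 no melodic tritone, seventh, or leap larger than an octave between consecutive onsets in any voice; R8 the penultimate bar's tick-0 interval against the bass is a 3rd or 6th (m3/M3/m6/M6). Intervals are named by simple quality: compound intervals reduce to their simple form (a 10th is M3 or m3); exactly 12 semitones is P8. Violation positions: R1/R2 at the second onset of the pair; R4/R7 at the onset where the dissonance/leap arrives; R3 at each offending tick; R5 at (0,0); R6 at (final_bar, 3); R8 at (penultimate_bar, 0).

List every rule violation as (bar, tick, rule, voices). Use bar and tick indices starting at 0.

(1, 0, R1, (2, 3))
(1, 0, R2, (1, 2))
(1, 0, R2, (1, 3))
(1, 0, R7, (1,))
(2, 0, R3, (2, 3))
(2, 0, R4, (0, 3))
(2, 1, R3, (2, 3))
(2, 2, R3, (2, 3))
(2, 3, R3, (2, 3))
(3, 0, R4, (0, 2))
(3, 0, R4, (0, 3))
(5, 0, R1, (1, 2))
(5, 0, R1, (1, 3))
(5, 0, R1, (2, 3))

bar 0: v0=F3 v1=F4 v2=C5 v3=C5 downbeat P5
bar 1: v0=G3 v1=B3 v2=B4 v3=B4 downbeat M3
bar 2: v0=F3 v1=D4 v2=C5 v3=E4 downbeat M7
bar 3: v0=A3 v1=F4 v2=B4 v3=B4 downbeat M2
bar 4: v0=G3 v1=E4 v2=B4 v3=B4 downbeat M3
bar 5: v0=F3 v1=F4 v2=C5 v3=C5 downbeat P5
  -> R1 @ bar 1 tick 0 v(2, 3): C5/C5 P1 -> B4/B4 P1 similar
  -> R2 @ bar 1 tick 0 v(1, 2): F4/C5 P5 -> B3/B4 P8 similar
  -> R2 @ bar 1 tick 0 v(1, 3): F4/C5 P5 -> B3/B4 P8 similar
  -> R7 @ bar 1 tick 0 v(1,): F4->B3 leap 6st
  -> R3 @ bar 2 tick 0 v(2, 3): C5 above E4
  -> R4 @ bar 2 tick 0 v(0, 3): F3/E4 M7 untreated
  -> R3 @ bar 2 tick 1 v(2, 3): C5 above E4
  -> R3 @ bar 2 tick 2 v(2, 3): C5 above E4
  -> R3 @ bar 2 tick 3 v(2, 3): C5 above E4
  -> R4 @ bar 3 tick 0 v(0, 2): A3/B4 M2 untreated
  -> R4 @ bar 3 tick 0 v(0, 3): A3/B4 M2 untreated
  -> R1 @ bar 5 tick 0 v(1, 2): E4/B4 P5 -> F4/C5 P5 similar
  -> R1 @ bar 5 tick 0 v(1, 3): E4/B4 P5 -> F4/C5 P5 similar
  -> R1 @ bar 5 tick 0 v(2, 3): B4/B4 P1 -> C5/C5 P1 similar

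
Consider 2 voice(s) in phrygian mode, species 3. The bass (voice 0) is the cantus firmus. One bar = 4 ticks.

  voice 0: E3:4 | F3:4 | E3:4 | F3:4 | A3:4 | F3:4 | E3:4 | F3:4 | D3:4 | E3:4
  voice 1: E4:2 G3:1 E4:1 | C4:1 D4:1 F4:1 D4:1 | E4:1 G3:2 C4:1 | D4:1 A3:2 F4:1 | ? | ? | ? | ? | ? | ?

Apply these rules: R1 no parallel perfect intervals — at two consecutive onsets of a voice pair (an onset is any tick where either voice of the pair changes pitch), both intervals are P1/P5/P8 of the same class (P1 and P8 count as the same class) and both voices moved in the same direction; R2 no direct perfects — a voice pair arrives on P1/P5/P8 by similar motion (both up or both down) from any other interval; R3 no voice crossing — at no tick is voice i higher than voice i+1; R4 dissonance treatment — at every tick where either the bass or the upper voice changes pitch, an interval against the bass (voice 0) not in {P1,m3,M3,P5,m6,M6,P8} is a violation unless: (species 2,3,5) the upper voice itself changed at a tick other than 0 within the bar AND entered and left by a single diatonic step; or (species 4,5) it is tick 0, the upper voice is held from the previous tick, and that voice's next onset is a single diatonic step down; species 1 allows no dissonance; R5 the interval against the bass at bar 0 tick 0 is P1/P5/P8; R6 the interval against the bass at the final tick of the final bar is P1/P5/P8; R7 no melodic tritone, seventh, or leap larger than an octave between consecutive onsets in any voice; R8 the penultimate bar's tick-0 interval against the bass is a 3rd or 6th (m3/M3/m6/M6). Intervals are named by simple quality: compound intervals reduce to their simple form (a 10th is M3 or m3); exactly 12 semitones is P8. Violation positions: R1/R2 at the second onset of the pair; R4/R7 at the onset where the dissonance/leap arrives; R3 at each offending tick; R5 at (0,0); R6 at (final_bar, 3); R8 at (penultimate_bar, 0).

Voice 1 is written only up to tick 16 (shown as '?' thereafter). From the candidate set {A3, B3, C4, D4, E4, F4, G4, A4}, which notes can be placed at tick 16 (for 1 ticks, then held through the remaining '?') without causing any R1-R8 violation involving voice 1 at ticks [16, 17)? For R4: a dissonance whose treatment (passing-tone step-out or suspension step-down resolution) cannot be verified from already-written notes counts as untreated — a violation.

A3: legal
B3: violates R4,R7
C4: legal
D4: violates R4
E4: legal
F4: legal
G4: violates R4
A4: violates R1

{A3, C4, E4, F4}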